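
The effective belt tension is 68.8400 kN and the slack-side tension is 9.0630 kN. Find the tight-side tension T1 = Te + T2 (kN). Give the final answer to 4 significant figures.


T1 = Te + T2 = 68.8400 + 9.0630
T1 = 77.90 kN


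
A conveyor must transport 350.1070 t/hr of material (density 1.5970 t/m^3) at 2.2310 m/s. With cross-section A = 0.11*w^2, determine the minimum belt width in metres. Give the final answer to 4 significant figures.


A_req = 350.1070 / (2.2310 * 1.5970 * 3600) = 0.0272957 m^2
w = sqrt(0.0272957 / 0.11)
w = 0.4981 m


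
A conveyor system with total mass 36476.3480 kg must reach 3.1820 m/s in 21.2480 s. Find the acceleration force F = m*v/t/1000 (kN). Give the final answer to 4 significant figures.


F = 36476.3480 * 3.1820 / 21.2480 / 1000
F = 5.463 kN


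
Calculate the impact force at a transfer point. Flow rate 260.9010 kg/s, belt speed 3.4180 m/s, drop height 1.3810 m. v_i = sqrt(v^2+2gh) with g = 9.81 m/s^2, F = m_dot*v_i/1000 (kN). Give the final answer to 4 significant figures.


v_i = sqrt(3.4180^2 + 2*9.81*1.3810) = 6.22719 m/s
F = 260.9010 * 6.22719 / 1000
F = 1.625 kN


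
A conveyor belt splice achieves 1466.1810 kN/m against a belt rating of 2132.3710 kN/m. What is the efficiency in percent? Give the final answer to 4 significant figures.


Eff = 1466.1810 / 2132.3710 * 100
Eff = 68.76 %


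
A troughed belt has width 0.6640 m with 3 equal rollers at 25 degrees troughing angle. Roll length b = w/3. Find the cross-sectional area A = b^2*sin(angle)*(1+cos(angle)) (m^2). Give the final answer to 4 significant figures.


b = 0.6640/3 = 0.221333 m
A = 0.221333^2 * sin(25 deg) * (1 + cos(25 deg))
A = 0.03947 m^2


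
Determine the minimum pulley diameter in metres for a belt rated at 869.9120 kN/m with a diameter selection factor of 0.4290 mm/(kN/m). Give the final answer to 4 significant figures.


D = 869.9120 * 0.4290 / 1000
D = 0.3732 m


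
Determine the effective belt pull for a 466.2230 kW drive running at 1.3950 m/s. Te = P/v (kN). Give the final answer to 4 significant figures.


Te = P / v = 466.2230 / 1.3950
Te = 334.2 kN


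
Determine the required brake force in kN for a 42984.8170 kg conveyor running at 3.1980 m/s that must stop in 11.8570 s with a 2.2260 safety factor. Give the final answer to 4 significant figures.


F = 42984.8170 * 3.1980 / 11.8570 * 2.2260 / 1000
F = 25.81 kN


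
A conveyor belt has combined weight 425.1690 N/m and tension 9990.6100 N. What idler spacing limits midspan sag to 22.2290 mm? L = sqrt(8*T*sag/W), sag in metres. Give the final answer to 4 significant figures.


sag = 22.2290/1000 = 0.022229 m
L = sqrt(8 * 9990.6100 * 0.022229 / 425.1690)
L = 2.044 m


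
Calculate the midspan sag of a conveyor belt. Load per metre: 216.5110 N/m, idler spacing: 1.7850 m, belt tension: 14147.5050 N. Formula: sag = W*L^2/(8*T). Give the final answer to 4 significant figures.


sag = 216.5110 * 1.7850^2 / (8 * 14147.5050)
sag = 0.006095 m


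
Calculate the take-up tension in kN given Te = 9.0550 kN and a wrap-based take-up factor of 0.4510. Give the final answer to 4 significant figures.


T_tu = 9.0550 * 0.4510
T_tu = 4.084 kN


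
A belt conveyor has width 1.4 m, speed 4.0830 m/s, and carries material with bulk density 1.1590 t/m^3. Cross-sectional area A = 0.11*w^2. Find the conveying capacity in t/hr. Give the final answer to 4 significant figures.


A = 0.11 * 1.4^2 = 0.2156 m^2
C = 0.2156 * 4.0830 * 1.1590 * 3600
C = 3673 t/hr


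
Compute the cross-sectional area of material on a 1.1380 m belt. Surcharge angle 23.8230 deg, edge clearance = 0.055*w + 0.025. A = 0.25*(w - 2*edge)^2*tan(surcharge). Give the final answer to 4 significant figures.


edge = 0.055*1.1380 + 0.025 = 0.08759 m
ew = 1.1380 - 2*0.08759 = 0.96282 m
A = 0.25 * 0.96282^2 * tan(23.8230 deg)
A = 0.1023 m^2


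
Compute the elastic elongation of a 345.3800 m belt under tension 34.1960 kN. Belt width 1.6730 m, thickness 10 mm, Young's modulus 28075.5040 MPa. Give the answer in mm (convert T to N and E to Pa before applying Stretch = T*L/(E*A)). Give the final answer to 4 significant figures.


A = 1.6730 * 0.01 = 0.01673 m^2
Stretch = 34.1960*1000 * 345.3800 / (28075.5040e6 * 0.01673) * 1000
Stretch = 25.14 mm


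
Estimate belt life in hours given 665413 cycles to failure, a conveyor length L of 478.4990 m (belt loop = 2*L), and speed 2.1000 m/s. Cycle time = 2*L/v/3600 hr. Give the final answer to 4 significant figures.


cycle_time = 2 * 478.4990 / 2.1000 / 3600 = 0.126587 hr
life = 665413 * 0.126587 = 84230 hours


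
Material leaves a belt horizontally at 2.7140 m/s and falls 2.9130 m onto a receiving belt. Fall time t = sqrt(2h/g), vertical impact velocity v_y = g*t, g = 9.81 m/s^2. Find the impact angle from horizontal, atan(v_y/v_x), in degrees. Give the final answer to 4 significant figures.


t = sqrt(2*2.9130/9.81) = 0.770639 s
v_y = 9.81 * 0.770639 = 7.55997 m/s
angle = atan(7.55997 / 2.7140) = 70.25 deg


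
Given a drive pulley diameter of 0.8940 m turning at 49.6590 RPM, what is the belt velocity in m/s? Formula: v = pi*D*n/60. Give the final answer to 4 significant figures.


v = pi * 0.8940 * 49.6590 / 60
v = 2.325 m/s


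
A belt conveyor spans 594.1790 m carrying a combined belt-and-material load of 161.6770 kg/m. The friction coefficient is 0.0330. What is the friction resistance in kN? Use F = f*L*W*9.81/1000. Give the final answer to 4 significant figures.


F = 0.0330 * 594.1790 * 161.6770 * 9.81 / 1000
F = 31.10 kN


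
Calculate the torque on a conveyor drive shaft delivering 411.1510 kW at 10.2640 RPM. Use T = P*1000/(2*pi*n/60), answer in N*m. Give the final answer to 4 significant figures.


omega = 2*pi*10.2640/60 = 1.07484 rad/s
T = 411.1510*1000 / 1.07484
T = 382500 N*m


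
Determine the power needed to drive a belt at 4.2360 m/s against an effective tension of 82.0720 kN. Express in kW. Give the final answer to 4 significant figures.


P = Te * v = 82.0720 * 4.2360
P = 347.7 kW


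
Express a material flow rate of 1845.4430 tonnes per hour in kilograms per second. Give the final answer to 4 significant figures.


m_dot = 1845.4430 * 1000 / 3600
m_dot = 512.6 kg/s


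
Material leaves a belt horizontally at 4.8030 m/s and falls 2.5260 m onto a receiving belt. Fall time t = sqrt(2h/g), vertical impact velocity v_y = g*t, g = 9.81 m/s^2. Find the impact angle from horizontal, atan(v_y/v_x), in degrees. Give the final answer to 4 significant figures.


t = sqrt(2*2.5260/9.81) = 0.717624 s
v_y = 9.81 * 0.717624 = 7.03989 m/s
angle = atan(7.03989 / 4.8030) = 55.70 deg


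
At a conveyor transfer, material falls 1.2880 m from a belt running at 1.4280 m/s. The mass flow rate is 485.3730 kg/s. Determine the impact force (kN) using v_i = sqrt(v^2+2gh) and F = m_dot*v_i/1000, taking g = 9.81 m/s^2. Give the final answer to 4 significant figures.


v_i = sqrt(1.4280^2 + 2*9.81*1.2880) = 5.22587 m/s
F = 485.3730 * 5.22587 / 1000
F = 2.536 kN


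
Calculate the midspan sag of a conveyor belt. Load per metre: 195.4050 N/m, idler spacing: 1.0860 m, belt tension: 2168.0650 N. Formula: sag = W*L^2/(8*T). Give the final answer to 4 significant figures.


sag = 195.4050 * 1.0860^2 / (8 * 2168.0650)
sag = 0.01329 m


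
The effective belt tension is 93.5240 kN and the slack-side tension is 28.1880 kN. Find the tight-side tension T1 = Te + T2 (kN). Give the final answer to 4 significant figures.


T1 = Te + T2 = 93.5240 + 28.1880
T1 = 121.7 kN


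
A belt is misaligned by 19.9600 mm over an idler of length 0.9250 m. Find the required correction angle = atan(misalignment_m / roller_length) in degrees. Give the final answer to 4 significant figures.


misalign_m = 19.9600 / 1000 = 0.019960 m
angle = atan(0.019960 / 0.9250)
angle = 1.236 deg


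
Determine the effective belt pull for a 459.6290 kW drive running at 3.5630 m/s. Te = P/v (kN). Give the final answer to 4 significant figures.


Te = P / v = 459.6290 / 3.5630
Te = 129.0 kN


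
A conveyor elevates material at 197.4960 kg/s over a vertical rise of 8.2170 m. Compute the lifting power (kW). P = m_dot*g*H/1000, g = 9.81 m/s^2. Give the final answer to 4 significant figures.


P = 197.4960 * 9.81 * 8.2170 / 1000
P = 15.92 kW


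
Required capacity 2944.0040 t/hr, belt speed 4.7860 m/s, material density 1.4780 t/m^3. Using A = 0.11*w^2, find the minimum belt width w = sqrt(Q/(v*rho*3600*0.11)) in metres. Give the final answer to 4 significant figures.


A_req = 2944.0040 / (4.7860 * 1.4780 * 3600) = 0.115608 m^2
w = sqrt(0.115608 / 0.11)
w = 1.025 m


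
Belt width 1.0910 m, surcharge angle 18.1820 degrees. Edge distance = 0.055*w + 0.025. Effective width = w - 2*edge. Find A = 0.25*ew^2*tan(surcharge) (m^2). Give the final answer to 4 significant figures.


edge = 0.055*1.0910 + 0.025 = 0.085005 m
ew = 1.0910 - 2*0.085005 = 0.92099 m
A = 0.25 * 0.92099^2 * tan(18.1820 deg)
A = 0.06965 m^2


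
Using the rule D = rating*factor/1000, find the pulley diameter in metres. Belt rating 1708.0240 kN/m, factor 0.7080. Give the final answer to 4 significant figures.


D = 1708.0240 * 0.7080 / 1000
D = 1.209 m


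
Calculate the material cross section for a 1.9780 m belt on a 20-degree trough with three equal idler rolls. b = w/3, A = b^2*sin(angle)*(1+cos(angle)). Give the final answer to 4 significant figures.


b = 1.9780/3 = 0.659333 m
A = 0.659333^2 * sin(20 deg) * (1 + cos(20 deg))
A = 0.2884 m^2


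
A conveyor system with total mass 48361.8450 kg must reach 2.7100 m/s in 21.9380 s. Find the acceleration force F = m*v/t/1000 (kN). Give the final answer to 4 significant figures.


F = 48361.8450 * 2.7100 / 21.9380 / 1000
F = 5.974 kN


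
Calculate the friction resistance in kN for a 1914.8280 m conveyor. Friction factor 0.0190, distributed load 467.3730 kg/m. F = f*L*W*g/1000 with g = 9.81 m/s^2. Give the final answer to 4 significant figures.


F = 0.0190 * 1914.8280 * 467.3730 * 9.81 / 1000
F = 166.8 kN


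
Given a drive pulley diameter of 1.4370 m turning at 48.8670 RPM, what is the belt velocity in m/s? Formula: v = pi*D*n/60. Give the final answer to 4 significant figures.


v = pi * 1.4370 * 48.8670 / 60
v = 3.677 m/s


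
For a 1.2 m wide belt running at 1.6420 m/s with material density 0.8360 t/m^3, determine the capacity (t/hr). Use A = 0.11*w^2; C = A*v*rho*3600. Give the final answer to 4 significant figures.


A = 0.11 * 1.2^2 = 0.1584 m^2
C = 0.1584 * 1.6420 * 0.8360 * 3600
C = 782.8 t/hr


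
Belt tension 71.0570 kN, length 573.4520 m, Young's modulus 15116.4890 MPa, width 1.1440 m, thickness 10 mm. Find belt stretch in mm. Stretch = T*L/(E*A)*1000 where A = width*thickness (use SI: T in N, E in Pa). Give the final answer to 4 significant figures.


A = 1.1440 * 0.01 = 0.01144 m^2
Stretch = 71.0570*1000 * 573.4520 / (15116.4890e6 * 0.01144) * 1000
Stretch = 235.6 mm


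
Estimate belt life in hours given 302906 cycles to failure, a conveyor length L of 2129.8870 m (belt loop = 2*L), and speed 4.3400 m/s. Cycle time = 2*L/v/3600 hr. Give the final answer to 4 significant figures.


cycle_time = 2 * 2129.8870 / 4.3400 / 3600 = 0.272643 hr
life = 302906 * 0.272643 = 82590 hours


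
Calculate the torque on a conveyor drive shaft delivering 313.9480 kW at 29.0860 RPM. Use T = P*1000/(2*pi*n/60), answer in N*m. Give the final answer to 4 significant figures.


omega = 2*pi*29.0860/60 = 3.04588 rad/s
T = 313.9480*1000 / 3.04588
T = 103100 N*m


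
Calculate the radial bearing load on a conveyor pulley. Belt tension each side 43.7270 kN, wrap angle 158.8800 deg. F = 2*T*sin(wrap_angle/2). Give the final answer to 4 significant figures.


F = 2 * 43.7270 * sin(158.8800/2 deg)
F = 85.97 kN


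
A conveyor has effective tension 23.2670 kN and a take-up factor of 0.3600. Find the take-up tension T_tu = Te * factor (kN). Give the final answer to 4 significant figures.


T_tu = 23.2670 * 0.3600
T_tu = 8.376 kN


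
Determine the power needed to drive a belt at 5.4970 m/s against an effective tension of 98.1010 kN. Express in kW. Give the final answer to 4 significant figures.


P = Te * v = 98.1010 * 5.4970
P = 539.3 kW


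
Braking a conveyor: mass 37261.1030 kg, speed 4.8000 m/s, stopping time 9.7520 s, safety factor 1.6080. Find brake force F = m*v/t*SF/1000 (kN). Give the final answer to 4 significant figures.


F = 37261.1030 * 4.8000 / 9.7520 * 1.6080 / 1000
F = 29.49 kN


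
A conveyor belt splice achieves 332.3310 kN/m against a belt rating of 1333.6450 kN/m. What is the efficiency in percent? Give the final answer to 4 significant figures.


Eff = 332.3310 / 1333.6450 * 100
Eff = 24.92 %


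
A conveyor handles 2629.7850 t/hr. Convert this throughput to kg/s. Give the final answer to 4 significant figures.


m_dot = 2629.7850 * 1000 / 3600
m_dot = 730.5 kg/s


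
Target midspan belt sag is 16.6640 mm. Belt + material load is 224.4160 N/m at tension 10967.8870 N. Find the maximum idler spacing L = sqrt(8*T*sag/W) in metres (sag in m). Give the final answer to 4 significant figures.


sag = 16.6640/1000 = 0.016664 m
L = sqrt(8 * 10967.8870 * 0.016664 / 224.4160)
L = 2.553 m


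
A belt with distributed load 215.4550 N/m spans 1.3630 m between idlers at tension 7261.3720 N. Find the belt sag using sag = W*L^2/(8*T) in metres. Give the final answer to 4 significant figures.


sag = 215.4550 * 1.3630^2 / (8 * 7261.3720)
sag = 0.006890 m


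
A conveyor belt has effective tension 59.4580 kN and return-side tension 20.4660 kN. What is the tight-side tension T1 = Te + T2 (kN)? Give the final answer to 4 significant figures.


T1 = Te + T2 = 59.4580 + 20.4660
T1 = 79.92 kN


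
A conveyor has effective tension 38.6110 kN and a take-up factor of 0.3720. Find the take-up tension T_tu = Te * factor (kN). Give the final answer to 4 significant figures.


T_tu = 38.6110 * 0.3720
T_tu = 14.36 kN


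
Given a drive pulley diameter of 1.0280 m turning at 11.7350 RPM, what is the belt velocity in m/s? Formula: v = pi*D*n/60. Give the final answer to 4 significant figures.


v = pi * 1.0280 * 11.7350 / 60
v = 0.6316 m/s


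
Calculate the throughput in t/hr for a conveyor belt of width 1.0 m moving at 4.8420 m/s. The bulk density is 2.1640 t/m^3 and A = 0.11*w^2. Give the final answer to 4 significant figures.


A = 0.11 * 1.0^2 = 0.11 m^2
C = 0.11 * 4.8420 * 2.1640 * 3600
C = 4149 t/hr


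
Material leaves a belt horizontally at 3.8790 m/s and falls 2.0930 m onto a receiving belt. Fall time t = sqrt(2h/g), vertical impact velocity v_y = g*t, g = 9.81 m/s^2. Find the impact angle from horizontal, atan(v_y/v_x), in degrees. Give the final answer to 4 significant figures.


t = sqrt(2*2.0930/9.81) = 0.653228 s
v_y = 9.81 * 0.653228 = 6.40817 m/s
angle = atan(6.40817 / 3.8790) = 58.81 deg


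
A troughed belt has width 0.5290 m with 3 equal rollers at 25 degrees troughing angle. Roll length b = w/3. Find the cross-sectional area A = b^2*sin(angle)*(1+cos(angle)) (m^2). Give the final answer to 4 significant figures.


b = 0.5290/3 = 0.176333 m
A = 0.176333^2 * sin(25 deg) * (1 + cos(25 deg))
A = 0.02505 m^2


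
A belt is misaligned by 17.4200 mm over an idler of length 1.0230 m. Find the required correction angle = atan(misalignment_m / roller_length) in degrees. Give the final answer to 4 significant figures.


misalign_m = 17.4200 / 1000 = 0.017420 m
angle = atan(0.017420 / 1.0230)
angle = 0.9756 deg


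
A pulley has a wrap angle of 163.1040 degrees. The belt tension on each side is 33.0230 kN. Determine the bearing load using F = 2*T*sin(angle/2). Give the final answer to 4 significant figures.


F = 2 * 33.0230 * sin(163.1040/2 deg)
F = 65.33 kN


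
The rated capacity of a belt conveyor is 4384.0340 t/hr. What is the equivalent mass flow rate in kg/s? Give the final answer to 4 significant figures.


m_dot = 4384.0340 * 1000 / 3600
m_dot = 1218 kg/s


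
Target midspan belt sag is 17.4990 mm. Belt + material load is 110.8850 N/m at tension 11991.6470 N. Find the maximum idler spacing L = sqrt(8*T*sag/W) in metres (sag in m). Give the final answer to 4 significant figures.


sag = 17.4990/1000 = 0.017499 m
L = sqrt(8 * 11991.6470 * 0.017499 / 110.8850)
L = 3.891 m


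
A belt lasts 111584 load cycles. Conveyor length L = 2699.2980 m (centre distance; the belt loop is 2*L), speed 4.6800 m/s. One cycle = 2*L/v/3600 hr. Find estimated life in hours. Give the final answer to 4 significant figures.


cycle_time = 2 * 2699.2980 / 4.6800 / 3600 = 0.320429 hr
life = 111584 * 0.320429 = 35750 hours


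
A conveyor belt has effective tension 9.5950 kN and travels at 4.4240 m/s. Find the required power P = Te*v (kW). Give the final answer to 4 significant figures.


P = Te * v = 9.5950 * 4.4240
P = 42.45 kW


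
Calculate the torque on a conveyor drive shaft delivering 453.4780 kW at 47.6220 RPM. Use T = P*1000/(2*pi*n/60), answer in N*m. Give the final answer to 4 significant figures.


omega = 2*pi*47.6220/60 = 4.98696 rad/s
T = 453.4780*1000 / 4.98696
T = 90930 N*m


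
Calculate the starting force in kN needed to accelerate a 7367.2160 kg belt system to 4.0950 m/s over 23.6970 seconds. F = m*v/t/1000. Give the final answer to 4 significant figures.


F = 7367.2160 * 4.0950 / 23.6970 / 1000
F = 1.273 kN


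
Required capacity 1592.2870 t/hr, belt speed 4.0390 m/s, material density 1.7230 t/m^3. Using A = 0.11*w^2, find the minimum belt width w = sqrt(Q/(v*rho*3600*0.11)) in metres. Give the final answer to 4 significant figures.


A_req = 1592.2870 / (4.0390 * 1.7230 * 3600) = 0.0635565 m^2
w = sqrt(0.0635565 / 0.11)
w = 0.7601 m


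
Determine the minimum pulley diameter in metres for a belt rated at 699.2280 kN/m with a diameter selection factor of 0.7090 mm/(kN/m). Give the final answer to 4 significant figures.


D = 699.2280 * 0.7090 / 1000
D = 0.4958 m


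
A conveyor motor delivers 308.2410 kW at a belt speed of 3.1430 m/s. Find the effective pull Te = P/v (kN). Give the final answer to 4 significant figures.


Te = P / v = 308.2410 / 3.1430
Te = 98.07 kN


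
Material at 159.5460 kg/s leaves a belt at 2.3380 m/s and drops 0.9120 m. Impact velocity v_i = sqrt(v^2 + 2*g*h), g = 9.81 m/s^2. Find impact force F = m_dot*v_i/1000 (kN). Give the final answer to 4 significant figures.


v_i = sqrt(2.3380^2 + 2*9.81*0.9120) = 4.83319 m/s
F = 159.5460 * 4.83319 / 1000
F = 0.7711 kN


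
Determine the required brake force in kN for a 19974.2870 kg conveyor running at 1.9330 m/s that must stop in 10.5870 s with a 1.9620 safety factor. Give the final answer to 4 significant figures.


F = 19974.2870 * 1.9330 / 10.5870 * 1.9620 / 1000
F = 7.155 kN


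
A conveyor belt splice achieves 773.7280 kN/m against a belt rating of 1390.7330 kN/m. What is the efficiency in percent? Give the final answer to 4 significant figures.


Eff = 773.7280 / 1390.7330 * 100
Eff = 55.63 %


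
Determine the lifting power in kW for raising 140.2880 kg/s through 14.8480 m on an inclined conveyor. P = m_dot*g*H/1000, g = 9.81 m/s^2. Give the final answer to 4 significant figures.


P = 140.2880 * 9.81 * 14.8480 / 1000
P = 20.43 kW


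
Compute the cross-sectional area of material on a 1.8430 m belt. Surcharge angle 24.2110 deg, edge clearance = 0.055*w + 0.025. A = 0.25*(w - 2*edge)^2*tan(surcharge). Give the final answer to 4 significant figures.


edge = 0.055*1.8430 + 0.025 = 0.126365 m
ew = 1.8430 - 2*0.126365 = 1.59027 m
A = 0.25 * 1.59027^2 * tan(24.2110 deg)
A = 0.2843 m^2


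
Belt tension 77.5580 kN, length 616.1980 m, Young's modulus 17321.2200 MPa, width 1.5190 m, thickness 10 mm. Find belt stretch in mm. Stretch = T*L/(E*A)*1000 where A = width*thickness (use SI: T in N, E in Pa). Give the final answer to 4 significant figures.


A = 1.5190 * 0.01 = 0.01519 m^2
Stretch = 77.5580*1000 * 616.1980 / (17321.2200e6 * 0.01519) * 1000
Stretch = 181.6 mm


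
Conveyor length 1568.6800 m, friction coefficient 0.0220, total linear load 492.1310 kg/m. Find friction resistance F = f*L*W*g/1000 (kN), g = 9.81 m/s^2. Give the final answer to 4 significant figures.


F = 0.0220 * 1568.6800 * 492.1310 * 9.81 / 1000
F = 166.6 kN


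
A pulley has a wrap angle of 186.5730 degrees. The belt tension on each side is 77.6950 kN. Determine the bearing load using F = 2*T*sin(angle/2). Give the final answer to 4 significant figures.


F = 2 * 77.6950 * sin(186.5730/2 deg)
F = 155.1 kN


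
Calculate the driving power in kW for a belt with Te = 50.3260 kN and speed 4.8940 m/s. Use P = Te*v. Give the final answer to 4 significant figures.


P = Te * v = 50.3260 * 4.8940
P = 246.3 kW


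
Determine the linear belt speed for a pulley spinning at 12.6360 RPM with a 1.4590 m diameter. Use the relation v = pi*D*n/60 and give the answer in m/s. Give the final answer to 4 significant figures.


v = pi * 1.4590 * 12.6360 / 60
v = 0.9653 m/s


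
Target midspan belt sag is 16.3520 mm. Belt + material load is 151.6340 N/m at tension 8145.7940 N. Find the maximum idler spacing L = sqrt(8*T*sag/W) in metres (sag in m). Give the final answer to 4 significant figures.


sag = 16.3520/1000 = 0.016352 m
L = sqrt(8 * 8145.7940 * 0.016352 / 151.6340)
L = 2.651 m


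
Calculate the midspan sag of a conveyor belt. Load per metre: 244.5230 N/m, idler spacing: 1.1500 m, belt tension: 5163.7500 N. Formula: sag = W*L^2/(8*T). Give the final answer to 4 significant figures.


sag = 244.5230 * 1.1500^2 / (8 * 5163.7500)
sag = 0.007828 m


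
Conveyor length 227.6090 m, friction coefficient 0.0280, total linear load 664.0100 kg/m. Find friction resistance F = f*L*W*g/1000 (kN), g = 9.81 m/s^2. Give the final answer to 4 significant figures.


F = 0.0280 * 227.6090 * 664.0100 * 9.81 / 1000
F = 41.51 kN


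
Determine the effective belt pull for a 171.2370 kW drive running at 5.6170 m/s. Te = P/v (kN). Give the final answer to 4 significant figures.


Te = P / v = 171.2370 / 5.6170
Te = 30.49 kN


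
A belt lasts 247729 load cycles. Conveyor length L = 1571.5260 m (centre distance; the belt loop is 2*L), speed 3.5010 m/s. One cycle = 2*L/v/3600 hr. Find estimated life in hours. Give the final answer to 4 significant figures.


cycle_time = 2 * 1571.5260 / 3.5010 / 3600 = 0.249377 hr
life = 247729 * 0.249377 = 61780 hours


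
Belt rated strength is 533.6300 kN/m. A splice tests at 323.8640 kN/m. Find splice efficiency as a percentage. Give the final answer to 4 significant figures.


Eff = 323.8640 / 533.6300 * 100
Eff = 60.69 %


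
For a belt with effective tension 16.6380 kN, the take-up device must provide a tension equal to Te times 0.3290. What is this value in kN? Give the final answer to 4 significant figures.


T_tu = 16.6380 * 0.3290
T_tu = 5.474 kN


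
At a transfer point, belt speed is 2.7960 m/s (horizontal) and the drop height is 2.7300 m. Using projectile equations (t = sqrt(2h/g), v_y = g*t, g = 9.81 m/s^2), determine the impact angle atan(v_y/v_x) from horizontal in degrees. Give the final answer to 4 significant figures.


t = sqrt(2*2.7300/9.81) = 0.746039 s
v_y = 9.81 * 0.746039 = 7.31864 m/s
angle = atan(7.31864 / 2.7960) = 69.09 deg


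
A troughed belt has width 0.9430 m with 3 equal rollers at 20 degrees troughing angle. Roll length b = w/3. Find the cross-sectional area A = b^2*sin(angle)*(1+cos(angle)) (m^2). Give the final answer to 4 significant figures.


b = 0.9430/3 = 0.314333 m
A = 0.314333^2 * sin(20 deg) * (1 + cos(20 deg))
A = 0.06555 m^2


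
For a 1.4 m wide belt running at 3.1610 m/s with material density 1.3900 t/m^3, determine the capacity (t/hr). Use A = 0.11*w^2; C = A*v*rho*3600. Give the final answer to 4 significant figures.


A = 0.11 * 1.4^2 = 0.2156 m^2
C = 0.2156 * 3.1610 * 1.3900 * 3600
C = 3410 t/hr


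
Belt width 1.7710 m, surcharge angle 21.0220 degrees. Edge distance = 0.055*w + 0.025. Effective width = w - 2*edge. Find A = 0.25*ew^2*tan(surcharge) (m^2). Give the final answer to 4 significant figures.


edge = 0.055*1.7710 + 0.025 = 0.122405 m
ew = 1.7710 - 2*0.122405 = 1.52619 m
A = 0.25 * 1.52619^2 * tan(21.0220 deg)
A = 0.2238 m^2


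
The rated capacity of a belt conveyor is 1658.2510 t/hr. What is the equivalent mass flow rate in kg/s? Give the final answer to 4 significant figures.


m_dot = 1658.2510 * 1000 / 3600
m_dot = 460.6 kg/s


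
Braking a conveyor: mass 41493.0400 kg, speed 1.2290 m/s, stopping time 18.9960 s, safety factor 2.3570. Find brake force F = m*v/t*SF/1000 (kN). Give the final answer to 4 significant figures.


F = 41493.0400 * 1.2290 / 18.9960 * 2.3570 / 1000
F = 6.327 kN


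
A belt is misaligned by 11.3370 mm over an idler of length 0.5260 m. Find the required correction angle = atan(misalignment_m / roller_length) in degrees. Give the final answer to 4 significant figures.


misalign_m = 11.3370 / 1000 = 0.011337 m
angle = atan(0.011337 / 0.5260)
angle = 1.235 deg


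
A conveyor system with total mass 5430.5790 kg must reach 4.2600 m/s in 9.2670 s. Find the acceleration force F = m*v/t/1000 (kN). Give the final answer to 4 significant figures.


F = 5430.5790 * 4.2600 / 9.2670 / 1000
F = 2.496 kN


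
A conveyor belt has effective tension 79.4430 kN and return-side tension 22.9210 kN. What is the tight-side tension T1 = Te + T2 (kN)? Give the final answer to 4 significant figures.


T1 = Te + T2 = 79.4430 + 22.9210
T1 = 102.4 kN


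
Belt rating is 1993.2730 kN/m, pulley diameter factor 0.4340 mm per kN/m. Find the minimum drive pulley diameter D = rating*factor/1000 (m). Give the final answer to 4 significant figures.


D = 1993.2730 * 0.4340 / 1000
D = 0.8651 m


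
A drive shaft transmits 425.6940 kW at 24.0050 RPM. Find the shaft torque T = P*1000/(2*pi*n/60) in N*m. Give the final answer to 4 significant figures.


omega = 2*pi*24.0050/60 = 2.5138 rad/s
T = 425.6940*1000 / 2.5138
T = 169300 N*m


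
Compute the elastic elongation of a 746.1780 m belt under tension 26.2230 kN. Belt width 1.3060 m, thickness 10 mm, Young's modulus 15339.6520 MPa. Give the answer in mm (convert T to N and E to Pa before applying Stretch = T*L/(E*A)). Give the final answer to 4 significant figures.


A = 1.3060 * 0.01 = 0.01306 m^2
Stretch = 26.2230*1000 * 746.1780 / (15339.6520e6 * 0.01306) * 1000
Stretch = 97.67 mm


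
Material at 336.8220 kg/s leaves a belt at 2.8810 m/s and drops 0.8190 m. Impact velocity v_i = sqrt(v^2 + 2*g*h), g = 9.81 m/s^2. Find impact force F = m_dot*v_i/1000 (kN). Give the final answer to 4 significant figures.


v_i = sqrt(2.8810^2 + 2*9.81*0.8190) = 4.93649 m/s
F = 336.8220 * 4.93649 / 1000
F = 1.663 kN


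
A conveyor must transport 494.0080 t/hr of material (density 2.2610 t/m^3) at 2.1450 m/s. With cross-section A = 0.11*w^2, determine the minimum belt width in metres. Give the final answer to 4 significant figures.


A_req = 494.0080 / (2.1450 * 2.2610 * 3600) = 0.0282946 m^2
w = sqrt(0.0282946 / 0.11)
w = 0.5072 m


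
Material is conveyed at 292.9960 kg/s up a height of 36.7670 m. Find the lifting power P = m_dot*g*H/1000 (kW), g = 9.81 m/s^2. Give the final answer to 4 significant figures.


P = 292.9960 * 9.81 * 36.7670 / 1000
P = 105.7 kW


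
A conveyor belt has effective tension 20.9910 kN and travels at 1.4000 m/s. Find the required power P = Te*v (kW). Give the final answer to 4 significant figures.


P = Te * v = 20.9910 * 1.4000
P = 29.39 kW


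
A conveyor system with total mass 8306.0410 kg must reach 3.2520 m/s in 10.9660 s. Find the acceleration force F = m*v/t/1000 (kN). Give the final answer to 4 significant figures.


F = 8306.0410 * 3.2520 / 10.9660 / 1000
F = 2.463 kN


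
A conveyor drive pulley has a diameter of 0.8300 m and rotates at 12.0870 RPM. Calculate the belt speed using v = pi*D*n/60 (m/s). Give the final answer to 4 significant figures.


v = pi * 0.8300 * 12.0870 / 60
v = 0.5253 m/s


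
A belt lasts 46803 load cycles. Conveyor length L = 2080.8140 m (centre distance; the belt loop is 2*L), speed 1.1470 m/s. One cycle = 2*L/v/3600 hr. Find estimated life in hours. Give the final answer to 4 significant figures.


cycle_time = 2 * 2080.8140 / 1.1470 / 3600 = 1.00785 hr
life = 46803 * 1.00785 = 47170 hours


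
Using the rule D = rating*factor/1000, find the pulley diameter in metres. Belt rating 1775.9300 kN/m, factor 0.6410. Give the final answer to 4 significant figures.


D = 1775.9300 * 0.6410 / 1000
D = 1.138 m


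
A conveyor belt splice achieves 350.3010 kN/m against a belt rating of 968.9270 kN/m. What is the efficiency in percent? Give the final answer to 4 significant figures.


Eff = 350.3010 / 968.9270 * 100
Eff = 36.15 %


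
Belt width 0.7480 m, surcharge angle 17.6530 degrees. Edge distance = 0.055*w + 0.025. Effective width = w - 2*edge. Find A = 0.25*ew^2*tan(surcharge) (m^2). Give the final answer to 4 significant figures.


edge = 0.055*0.7480 + 0.025 = 0.06614 m
ew = 0.7480 - 2*0.06614 = 0.61572 m
A = 0.25 * 0.61572^2 * tan(17.6530 deg)
A = 0.03016 m^2


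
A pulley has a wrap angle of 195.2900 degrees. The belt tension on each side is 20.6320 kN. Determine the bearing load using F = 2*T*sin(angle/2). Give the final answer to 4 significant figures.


F = 2 * 20.6320 * sin(195.2900/2 deg)
F = 40.90 kN


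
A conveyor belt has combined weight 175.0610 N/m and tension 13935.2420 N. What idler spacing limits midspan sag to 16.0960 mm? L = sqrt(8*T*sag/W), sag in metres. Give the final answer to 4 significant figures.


sag = 16.0960/1000 = 0.016096 m
L = sqrt(8 * 13935.2420 * 0.016096 / 175.0610)
L = 3.202 m


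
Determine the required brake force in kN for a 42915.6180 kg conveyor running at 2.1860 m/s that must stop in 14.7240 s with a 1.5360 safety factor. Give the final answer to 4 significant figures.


F = 42915.6180 * 2.1860 / 14.7240 * 1.5360 / 1000
F = 9.787 kN


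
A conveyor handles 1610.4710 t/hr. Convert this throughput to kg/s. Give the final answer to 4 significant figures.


m_dot = 1610.4710 * 1000 / 3600
m_dot = 447.4 kg/s


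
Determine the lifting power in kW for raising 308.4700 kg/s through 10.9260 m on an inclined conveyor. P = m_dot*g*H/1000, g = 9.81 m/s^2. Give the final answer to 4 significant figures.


P = 308.4700 * 9.81 * 10.9260 / 1000
P = 33.06 kW


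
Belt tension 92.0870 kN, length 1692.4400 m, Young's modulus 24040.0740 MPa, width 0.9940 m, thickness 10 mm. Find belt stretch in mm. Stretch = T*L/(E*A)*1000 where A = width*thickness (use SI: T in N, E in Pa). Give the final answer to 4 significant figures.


A = 0.9940 * 0.01 = 0.00994 m^2
Stretch = 92.0870*1000 * 1692.4400 / (24040.0740e6 * 0.00994) * 1000
Stretch = 652.2 mm


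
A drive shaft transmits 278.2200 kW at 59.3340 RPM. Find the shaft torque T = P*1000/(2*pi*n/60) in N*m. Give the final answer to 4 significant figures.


omega = 2*pi*59.3340/60 = 6.21344 rad/s
T = 278.2200*1000 / 6.21344
T = 44780 N*m


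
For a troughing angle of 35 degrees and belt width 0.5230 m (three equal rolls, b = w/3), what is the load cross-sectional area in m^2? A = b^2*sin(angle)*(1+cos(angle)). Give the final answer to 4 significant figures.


b = 0.5230/3 = 0.174333 m
A = 0.174333^2 * sin(35 deg) * (1 + cos(35 deg))
A = 0.03171 m^2


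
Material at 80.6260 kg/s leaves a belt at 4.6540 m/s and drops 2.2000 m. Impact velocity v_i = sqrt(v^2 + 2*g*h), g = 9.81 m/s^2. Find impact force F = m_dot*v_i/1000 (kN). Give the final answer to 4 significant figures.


v_i = sqrt(4.6540^2 + 2*9.81*2.2000) = 8.05132 m/s
F = 80.6260 * 8.05132 / 1000
F = 0.6491 kN


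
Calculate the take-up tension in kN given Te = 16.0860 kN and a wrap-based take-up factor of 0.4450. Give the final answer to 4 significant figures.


T_tu = 16.0860 * 0.4450
T_tu = 7.158 kN


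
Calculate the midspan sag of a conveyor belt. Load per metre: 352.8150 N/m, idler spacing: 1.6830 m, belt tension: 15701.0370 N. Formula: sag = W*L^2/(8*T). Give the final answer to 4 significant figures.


sag = 352.8150 * 1.6830^2 / (8 * 15701.0370)
sag = 0.007956 m


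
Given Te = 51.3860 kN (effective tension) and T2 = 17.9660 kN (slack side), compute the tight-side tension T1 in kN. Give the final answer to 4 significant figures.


T1 = Te + T2 = 51.3860 + 17.9660
T1 = 69.35 kN


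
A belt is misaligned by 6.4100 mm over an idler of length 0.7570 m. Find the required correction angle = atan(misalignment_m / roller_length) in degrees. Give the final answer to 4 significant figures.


misalign_m = 6.4100 / 1000 = 0.006410 m
angle = atan(0.006410 / 0.7570)
angle = 0.4851 deg


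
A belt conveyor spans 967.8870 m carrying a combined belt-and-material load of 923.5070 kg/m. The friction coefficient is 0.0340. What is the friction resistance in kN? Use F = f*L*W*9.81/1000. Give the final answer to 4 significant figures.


F = 0.0340 * 967.8870 * 923.5070 * 9.81 / 1000
F = 298.1 kN


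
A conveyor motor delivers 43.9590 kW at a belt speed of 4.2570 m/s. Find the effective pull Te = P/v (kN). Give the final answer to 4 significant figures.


Te = P / v = 43.9590 / 4.2570
Te = 10.33 kN


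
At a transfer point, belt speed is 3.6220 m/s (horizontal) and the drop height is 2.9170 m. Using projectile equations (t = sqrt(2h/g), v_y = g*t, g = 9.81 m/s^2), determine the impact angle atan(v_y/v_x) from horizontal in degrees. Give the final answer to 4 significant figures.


t = sqrt(2*2.9170/9.81) = 0.771167 s
v_y = 9.81 * 0.771167 = 7.56515 m/s
angle = atan(7.56515 / 3.6220) = 64.42 deg


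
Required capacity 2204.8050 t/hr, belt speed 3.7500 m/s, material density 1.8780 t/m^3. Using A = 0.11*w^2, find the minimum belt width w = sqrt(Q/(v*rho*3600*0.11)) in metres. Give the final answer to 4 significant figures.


A_req = 2204.8050 / (3.7500 * 1.8780 * 3600) = 0.0869643 m^2
w = sqrt(0.0869643 / 0.11)
w = 0.8891 m


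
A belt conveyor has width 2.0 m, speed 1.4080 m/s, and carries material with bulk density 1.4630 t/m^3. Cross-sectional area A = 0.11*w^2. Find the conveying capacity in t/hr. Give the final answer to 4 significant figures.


A = 0.11 * 2.0^2 = 0.44 m^2
C = 0.44 * 1.4080 * 1.4630 * 3600
C = 3263 t/hr


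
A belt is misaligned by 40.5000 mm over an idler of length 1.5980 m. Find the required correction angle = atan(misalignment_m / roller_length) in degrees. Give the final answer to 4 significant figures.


misalign_m = 40.5000 / 1000 = 0.040500 m
angle = atan(0.040500 / 1.5980)
angle = 1.452 deg


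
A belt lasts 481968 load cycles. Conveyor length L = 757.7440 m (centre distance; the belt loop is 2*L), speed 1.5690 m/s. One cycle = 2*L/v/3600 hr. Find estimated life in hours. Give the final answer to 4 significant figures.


cycle_time = 2 * 757.7440 / 1.5690 / 3600 = 0.268304 hr
life = 481968 * 0.268304 = 129300 hours


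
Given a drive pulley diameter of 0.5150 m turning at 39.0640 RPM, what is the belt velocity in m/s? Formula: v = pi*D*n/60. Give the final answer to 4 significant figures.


v = pi * 0.5150 * 39.0640 / 60
v = 1.053 m/s


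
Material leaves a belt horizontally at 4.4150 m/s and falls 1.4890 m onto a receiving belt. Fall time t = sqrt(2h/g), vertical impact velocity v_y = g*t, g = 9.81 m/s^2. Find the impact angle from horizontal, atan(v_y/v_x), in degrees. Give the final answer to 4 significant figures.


t = sqrt(2*1.4890/9.81) = 0.55097 s
v_y = 9.81 * 0.55097 = 5.40502 m/s
angle = atan(5.40502 / 4.4150) = 50.76 deg


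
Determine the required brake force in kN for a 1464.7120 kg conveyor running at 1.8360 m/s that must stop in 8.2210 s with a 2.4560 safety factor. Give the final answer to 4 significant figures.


F = 1464.7120 * 1.8360 / 8.2210 * 2.4560 / 1000
F = 0.8034 kN


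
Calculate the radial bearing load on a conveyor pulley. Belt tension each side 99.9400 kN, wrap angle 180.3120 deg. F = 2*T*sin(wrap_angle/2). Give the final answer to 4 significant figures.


F = 2 * 99.9400 * sin(180.3120/2 deg)
F = 199.9 kN


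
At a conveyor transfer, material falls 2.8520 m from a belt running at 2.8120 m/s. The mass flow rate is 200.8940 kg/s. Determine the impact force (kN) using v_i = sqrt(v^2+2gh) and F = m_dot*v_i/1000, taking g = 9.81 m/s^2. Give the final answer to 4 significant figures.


v_i = sqrt(2.8120^2 + 2*9.81*2.8520) = 7.99147 m/s
F = 200.8940 * 7.99147 / 1000
F = 1.605 kN


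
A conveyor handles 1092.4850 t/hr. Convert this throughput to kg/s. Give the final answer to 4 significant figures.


m_dot = 1092.4850 * 1000 / 3600
m_dot = 303.5 kg/s


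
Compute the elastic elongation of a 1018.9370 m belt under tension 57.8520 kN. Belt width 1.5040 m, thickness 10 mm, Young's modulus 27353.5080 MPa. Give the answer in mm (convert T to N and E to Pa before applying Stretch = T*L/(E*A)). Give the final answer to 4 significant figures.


A = 1.5040 * 0.01 = 0.01504 m^2
Stretch = 57.8520*1000 * 1018.9370 / (27353.5080e6 * 0.01504) * 1000
Stretch = 143.3 mm


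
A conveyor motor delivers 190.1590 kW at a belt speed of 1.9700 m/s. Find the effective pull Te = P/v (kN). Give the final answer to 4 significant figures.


Te = P / v = 190.1590 / 1.9700
Te = 96.53 kN


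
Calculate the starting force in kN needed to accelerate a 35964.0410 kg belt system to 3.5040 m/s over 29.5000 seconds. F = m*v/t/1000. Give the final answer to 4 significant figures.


F = 35964.0410 * 3.5040 / 29.5000 / 1000
F = 4.272 kN


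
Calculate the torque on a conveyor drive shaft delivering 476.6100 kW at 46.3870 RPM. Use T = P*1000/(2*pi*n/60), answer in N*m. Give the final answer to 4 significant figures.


omega = 2*pi*46.3870/60 = 4.85764 rad/s
T = 476.6100*1000 / 4.85764
T = 98120 N*m


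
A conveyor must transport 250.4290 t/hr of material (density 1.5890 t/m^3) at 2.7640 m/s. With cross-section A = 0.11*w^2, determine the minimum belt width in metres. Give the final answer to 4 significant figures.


A_req = 250.4290 / (2.7640 * 1.5890 * 3600) = 0.0158387 m^2
w = sqrt(0.0158387 / 0.11)
w = 0.3795 m


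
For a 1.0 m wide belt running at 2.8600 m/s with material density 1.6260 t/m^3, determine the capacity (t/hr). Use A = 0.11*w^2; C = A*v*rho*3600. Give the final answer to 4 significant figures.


A = 0.11 * 1.0^2 = 0.11 m^2
C = 0.11 * 2.8600 * 1.6260 * 3600
C = 1842 t/hr


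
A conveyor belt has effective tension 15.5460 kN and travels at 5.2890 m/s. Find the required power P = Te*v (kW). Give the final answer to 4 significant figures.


P = Te * v = 15.5460 * 5.2890
P = 82.22 kW


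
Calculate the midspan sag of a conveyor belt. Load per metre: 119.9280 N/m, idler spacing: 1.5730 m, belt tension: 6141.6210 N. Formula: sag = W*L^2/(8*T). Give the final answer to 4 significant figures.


sag = 119.9280 * 1.5730^2 / (8 * 6141.6210)
sag = 0.006040 m


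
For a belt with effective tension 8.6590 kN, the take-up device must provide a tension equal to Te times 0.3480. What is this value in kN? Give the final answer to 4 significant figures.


T_tu = 8.6590 * 0.3480
T_tu = 3.013 kN


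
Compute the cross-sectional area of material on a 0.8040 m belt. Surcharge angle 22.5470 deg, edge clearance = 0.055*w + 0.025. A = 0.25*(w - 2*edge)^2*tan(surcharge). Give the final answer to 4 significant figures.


edge = 0.055*0.8040 + 0.025 = 0.06922 m
ew = 0.8040 - 2*0.06922 = 0.66556 m
A = 0.25 * 0.66556^2 * tan(22.5470 deg)
A = 0.04598 m^2


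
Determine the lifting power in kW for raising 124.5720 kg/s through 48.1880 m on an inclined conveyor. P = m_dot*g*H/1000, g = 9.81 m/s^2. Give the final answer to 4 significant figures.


P = 124.5720 * 9.81 * 48.1880 / 1000
P = 58.89 kW


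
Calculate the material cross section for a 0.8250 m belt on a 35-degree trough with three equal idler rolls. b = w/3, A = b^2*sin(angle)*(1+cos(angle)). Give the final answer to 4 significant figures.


b = 0.8250/3 = 0.275 m
A = 0.275^2 * sin(35 deg) * (1 + cos(35 deg))
A = 0.07891 m^2
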